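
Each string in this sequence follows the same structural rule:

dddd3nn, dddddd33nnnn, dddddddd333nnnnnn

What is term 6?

Reading off run lengths: d runs 4, 6, 8; 3 runs 1, 2, 3; n runs 2, 4, 6 — each is linear in n (n = 1, 2, …).
Setting n = 6 gives 14, 6, 12 characters in each block.

dddddddddddddd333333nnnnnnnnnnnn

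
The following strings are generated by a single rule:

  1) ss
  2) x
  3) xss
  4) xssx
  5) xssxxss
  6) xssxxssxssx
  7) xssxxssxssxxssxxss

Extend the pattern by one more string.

xssxxssxssxxssxxssxssxxssxssx

Each term (from the third on) is the previous term followed by the one before it: term 3 = x·ss = xss.
Continuing: xssxxssxssxxssxxss · xssxxssxssx gives term 8.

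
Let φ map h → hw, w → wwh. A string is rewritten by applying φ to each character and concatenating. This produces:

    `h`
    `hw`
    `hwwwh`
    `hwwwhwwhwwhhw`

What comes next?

hwwwhwwhwwhhwwwhwwhhwwwhwwhhwhwwwh

φ(hwwwhwwhwwhhw) expands symbol-by-symbol to hw wwh wwh wwh hw wwh wwh hw wwh wwh hw hw wwh; joining the 13 pieces gives the next term.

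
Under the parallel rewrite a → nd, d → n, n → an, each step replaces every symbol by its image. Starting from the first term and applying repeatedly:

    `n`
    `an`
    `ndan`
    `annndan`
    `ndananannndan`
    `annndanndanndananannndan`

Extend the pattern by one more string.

Rewriting the 24 symbols of annndanndanndananannndan one by one yields nd an an an n nd an an n nd an an n nd an nd an nd an an an n nd an; concatenated:

ndananannndanannndanannndanndanndananannndan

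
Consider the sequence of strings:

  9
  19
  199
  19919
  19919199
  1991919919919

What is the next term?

199191991991919919199

From term 3 onward, concatenate the last term with the second-to-last: 19·9 = 199, 199·19 = 19919, …
Continuing: 1991919919919 · 19919199 gives term 7.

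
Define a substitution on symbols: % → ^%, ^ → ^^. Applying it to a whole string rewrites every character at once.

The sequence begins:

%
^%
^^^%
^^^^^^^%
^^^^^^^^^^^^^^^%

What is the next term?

Rewriting the 16 symbols of ^^^^^^^^^^^^^^^% one by one yields ^^ ^^ ^^ ^^ ^^ ^^ ^^ ^^ ^^ ^^ ^^ ^^ ^^ ^^ ^^ ^%; concatenated:

^^^^^^^^^^^^^^^^^^^^^^^^^^^^^^^%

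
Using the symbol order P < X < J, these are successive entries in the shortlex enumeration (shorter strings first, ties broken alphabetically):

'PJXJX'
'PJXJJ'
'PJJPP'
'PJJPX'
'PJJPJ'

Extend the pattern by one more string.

PJJXP

The successor of PJJPJ increments the rightmost position that isn't already J and resets every position after it to P.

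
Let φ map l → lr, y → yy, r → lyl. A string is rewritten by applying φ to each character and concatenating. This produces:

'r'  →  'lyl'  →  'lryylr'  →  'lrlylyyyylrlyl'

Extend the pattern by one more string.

Applying the rule to each of the 14 symbols of lrlylyyyylrlyl gives the pieces lr lyl lr yy lr yy yy yy yy lr lyl lr yy lr, which concatenate to the answer.

lrlyllryylryyyyyyyylrlyllryylr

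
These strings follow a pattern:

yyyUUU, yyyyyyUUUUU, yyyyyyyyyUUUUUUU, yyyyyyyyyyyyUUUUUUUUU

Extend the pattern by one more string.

yyyyyyyyyyyyyyyUUUUUUUUUUU

Term n consists of 3n y's, followed by 2n+1 U's (n = 1, 2, …).
Setting n = 5 gives 15, 11 characters in each block.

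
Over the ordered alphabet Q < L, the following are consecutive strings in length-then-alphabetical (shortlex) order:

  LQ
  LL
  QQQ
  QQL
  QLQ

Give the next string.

Treat QLQ as a base-2 numeral over the given alphabet and add one, carrying through any trailing L's.

QLL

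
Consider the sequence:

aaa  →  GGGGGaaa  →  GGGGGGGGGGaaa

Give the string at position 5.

GGGGGGGGGGGGGGGGGGGGaaa

Every step adds GGGGG at the front: s(k+1) = GGGGG·s(k).
From GGGGGGGGGGaaa, 2 further steps: GGGGGGGGGGaaa → GGGGGGGGGGGGGGGaaa → (answer).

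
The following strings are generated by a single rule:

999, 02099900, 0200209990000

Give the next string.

020020020999000000

Each term wraps the previous one in 020 on the left and 00 on the right.
One more step from 0200209990000 gives the answer.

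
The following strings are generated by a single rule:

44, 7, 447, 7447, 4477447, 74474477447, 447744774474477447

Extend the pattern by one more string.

From term 3 onward, concatenate the second-to-last term with the last: 44·7 = 447, 7·447 = 7447, …
So term 8 is 74474477447·447744774474477447.

74474477447447744774474477447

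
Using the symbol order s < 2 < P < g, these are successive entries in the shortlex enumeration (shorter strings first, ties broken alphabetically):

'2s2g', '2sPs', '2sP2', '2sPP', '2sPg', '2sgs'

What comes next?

2sg2

Find the rightmost character of 2sgs below g, bump it to the next letter, and reset everything to its right to s.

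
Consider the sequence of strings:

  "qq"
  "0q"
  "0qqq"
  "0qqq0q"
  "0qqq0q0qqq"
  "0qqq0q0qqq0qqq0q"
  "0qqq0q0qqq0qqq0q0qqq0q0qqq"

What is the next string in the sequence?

0qqq0q0qqq0qqq0q0qqq0q0qqq0qqq0q0qqq0qqq0q

This is a Fibonacci-style word recurrence s(k) = s(k−1)·s(k−2): e.g. 0q·qq = 0qqq.
Continuing: 0qqq0q0qqq0qqq0q0qqq0q0qqq · 0qqq0q0qqq0qqq0q gives term 8.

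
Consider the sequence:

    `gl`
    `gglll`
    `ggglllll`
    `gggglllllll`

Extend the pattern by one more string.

ggggglllllllll

Reading off run lengths: g runs 1, 2, 3, 4; l runs 1, 3, 5, 7 — each is linear in n (n = 1, 2, …).
For the next term, n = 5, so the run lengths are 5, 9.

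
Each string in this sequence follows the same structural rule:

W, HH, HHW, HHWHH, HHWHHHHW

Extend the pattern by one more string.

From term 3 onward, concatenate the last term with the second-to-last: HH·W = HHW, HHW·HH = HHWHH, …
The next term joins HHWHHHHW and HHWHH.

HHWHHHHWHHWHH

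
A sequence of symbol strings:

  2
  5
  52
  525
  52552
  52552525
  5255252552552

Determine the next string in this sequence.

Each term (from the third on) is the previous term followed by the one before it: term 3 = 5·2 = 52.
Continuing: 5255252552552 · 52552525 gives term 8.

525525255255252552525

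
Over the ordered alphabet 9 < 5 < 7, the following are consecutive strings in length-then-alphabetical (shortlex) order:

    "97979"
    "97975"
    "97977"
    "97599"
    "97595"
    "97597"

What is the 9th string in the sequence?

Continuing the enumeration 3 steps past 97597: 97597 → 97559 → 97555 → (answer).

97557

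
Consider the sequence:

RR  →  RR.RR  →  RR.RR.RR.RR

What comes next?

Each string is two copies of the previous one joined by '.'.
Doubling RR.RR.RR.RR with '.' between the halves:

RR.RR.RR.RR.RR.RR.RR.RR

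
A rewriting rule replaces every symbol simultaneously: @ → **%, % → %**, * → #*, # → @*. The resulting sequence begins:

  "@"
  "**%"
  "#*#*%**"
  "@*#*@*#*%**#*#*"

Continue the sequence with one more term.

φ(@*#*@*#*%**#*#*) expands symbol-by-symbol to **% #* @* #* **% #* @* #* %** #* #* @* #* @* #*; joining the 15 pieces gives the next term.

**%#*@*#***%#*@*#*%**#*#*@*#*@*#*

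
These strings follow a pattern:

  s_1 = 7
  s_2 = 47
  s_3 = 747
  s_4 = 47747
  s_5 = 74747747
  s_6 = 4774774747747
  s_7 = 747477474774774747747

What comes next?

From term 3 onward, concatenate the second-to-last term with the last: 7·47 = 747, 47·747 = 47747, …
Continuing: 4774774747747 · 747477474774774747747 gives term 8.

4774774747747747477474774774747747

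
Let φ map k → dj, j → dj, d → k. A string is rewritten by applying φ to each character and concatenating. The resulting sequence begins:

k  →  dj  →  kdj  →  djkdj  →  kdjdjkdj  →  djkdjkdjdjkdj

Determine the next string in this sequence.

kdjdjkdjdjkdjkdjdjkdj

φ(djkdjkdjdjkdj) expands symbol-by-symbol to k dj dj k dj dj k dj k dj dj k dj; joining the 13 pieces gives the next term.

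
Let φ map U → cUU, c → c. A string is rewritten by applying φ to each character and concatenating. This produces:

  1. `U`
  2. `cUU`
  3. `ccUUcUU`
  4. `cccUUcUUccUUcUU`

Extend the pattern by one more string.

Replace each of the 15 characters of cccUUcUUccUUcUU in place — c c c cUU cUU c cUU cUU c c cUU cUU c cUU cUU — and concatenate.

ccccUUcUUccUUcUUcccUUcUUccUUcUU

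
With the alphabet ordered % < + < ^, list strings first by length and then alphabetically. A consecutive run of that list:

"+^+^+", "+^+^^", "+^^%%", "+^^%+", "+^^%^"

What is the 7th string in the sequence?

+^^++

Continuing the enumeration 2 steps past +^^%^: +^^%^ → +^^+% → (answer).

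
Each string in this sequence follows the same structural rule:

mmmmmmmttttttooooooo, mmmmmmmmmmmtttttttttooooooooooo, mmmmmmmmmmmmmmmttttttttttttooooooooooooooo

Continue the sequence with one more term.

mmmmmmmmmmmmmmmmmmmtttttttttttttttooooooooooooooooooo

Term n consists of 4n+3 m's, followed by 3n+3 t's, followed by 4n+3 o's (n = 1, 2, …).
Setting n = 4 gives 19, 15, 19 characters in each block.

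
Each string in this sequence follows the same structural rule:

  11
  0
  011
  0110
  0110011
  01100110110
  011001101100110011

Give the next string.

From term 3 onward, concatenate the last term with the second-to-last: 0·11 = 011, 011·0 = 0110, …
So term 8 is 011001101100110011·01100110110.

01100110110011001101100110110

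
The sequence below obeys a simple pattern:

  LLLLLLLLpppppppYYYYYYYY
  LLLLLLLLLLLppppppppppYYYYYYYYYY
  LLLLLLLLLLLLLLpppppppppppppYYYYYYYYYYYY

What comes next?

Each string has the form L^{3n-1} p^{3n-2} Y^{2n+2}, where the shown terms are n = 3, 4, 5.
For the next term, n = 6, so the run lengths are 17, 16, 14.

LLLLLLLLLLLLLLLLLppppppppppppppppYYYYYYYYYYYYYY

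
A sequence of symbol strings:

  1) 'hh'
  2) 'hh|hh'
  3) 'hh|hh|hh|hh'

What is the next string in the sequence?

hh|hh|hh|hh|hh|hh|hh|hh

s(k+1) = s(k)·|·s(k) — each term doubles the last with '|' between the halves.
So the next term is two copies of hh|hh|hh|hh with '|' between the halves.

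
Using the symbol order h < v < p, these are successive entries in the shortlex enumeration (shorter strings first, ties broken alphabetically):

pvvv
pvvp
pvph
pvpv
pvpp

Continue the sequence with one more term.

pphh

The successor of pvpp increments the rightmost position that isn't already p and resets every position after it to h.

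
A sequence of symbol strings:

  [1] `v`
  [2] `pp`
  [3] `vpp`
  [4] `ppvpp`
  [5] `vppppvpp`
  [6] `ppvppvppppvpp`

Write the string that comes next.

From term 3 onward, concatenate the second-to-last term with the last: v·pp = vpp, pp·vpp = ppvpp, …
So term 7 is vppppvpp·ppvppvppppvpp.

vppppvppppvppvppppvpp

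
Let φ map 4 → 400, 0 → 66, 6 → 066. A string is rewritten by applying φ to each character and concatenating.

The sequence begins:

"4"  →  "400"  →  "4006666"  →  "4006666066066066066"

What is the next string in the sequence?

Replace each of the 19 characters of 4006666066066066066 in place — 400 66 66 066 066 066 066 66 066 066 66 066 066 66 066 066 66 066 066 — and concatenate.

400666606606606606666066066660660666606606666066066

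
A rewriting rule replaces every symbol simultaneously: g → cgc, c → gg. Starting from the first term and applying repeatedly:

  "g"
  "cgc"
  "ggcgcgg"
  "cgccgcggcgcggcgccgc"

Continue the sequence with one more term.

ggcgcggggcgcggcgccgcggcgcggcgccgcggcgcggggcgcgg

Applying the rule to each of the 19 symbols of cgccgcggcgcggcgccgc gives the pieces gg cgc gg gg cgc gg cgc cgc gg cgc gg cgc cgc gg cgc gg gg cgc gg, which concatenate to the answer.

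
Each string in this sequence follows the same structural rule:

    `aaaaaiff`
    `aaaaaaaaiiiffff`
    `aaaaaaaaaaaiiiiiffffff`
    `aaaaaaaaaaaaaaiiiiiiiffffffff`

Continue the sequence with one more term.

aaaaaaaaaaaaaaaaaiiiiiiiiiffffffffff

The n-th term is 3n+2 a's then 2n-1 i's then 2n f's (n = 1, 2, …).
Setting n = 5 gives 17, 9, 10 characters in each block.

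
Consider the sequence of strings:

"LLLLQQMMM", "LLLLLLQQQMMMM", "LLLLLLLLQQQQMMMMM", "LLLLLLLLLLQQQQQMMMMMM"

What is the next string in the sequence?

Each string has the form L^{2n} Q^{n} M^{n+1}, where the shown terms are n = 2, 3, 4, 5.
Setting n = 6 gives 12, 6, 7 characters in each block.

LLLLLLLLLLLLQQQQQQMMMMMMM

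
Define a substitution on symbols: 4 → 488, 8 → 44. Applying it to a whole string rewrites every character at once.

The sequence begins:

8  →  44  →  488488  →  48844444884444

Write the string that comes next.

Applying the rule to each of the 14 symbols of 48844444884444 gives the pieces 488 44 44 488 488 488 488 488 44 44 488 488 488 488, which concatenate to the answer.

48844444884884884884884444488488488488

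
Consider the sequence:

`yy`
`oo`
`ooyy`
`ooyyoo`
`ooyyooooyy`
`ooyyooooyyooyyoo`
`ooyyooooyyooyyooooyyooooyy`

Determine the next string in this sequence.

This is a Fibonacci-style word recurrence s(k) = s(k−1)·s(k−2): e.g. oo·yy = ooyy.
So term 8 is ooyyooooyyooyyooooyyooooyy·ooyyooooyyooyyoo.

ooyyooooyyooyyooooyyooooyyooyyooooyyooyyoo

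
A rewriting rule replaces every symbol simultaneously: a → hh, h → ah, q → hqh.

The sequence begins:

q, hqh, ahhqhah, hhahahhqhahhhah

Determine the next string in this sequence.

ahahhhahhhahahhqhahhhahahahhhah

φ(hhahahhqhahhhah) expands symbol-by-symbol to ah ah hh ah hh ah ah hqh ah hh ah ah ah hh ah; joining the 15 pieces gives the next term.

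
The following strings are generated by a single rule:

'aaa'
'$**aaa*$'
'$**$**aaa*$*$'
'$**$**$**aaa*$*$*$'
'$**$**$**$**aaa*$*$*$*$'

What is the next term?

Each term wraps the previous one in $** on the left and *$ on the right.
So the next term is $**·$**$**$**$**aaa*$*$*$*$·*$.

$**$**$**$**$**aaa*$*$*$*$*$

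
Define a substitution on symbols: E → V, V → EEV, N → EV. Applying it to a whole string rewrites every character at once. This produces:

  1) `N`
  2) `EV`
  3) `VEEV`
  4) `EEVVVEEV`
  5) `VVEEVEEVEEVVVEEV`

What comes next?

Rewriting the 16 symbols of VVEEVEEVEEVVVEEV one by one yields EEV EEV V V EEV V V EEV V V EEV EEV EEV V V EEV; concatenated:

EEVEEVVVEEVVVEEVVVEEVEEVEEVVVEEV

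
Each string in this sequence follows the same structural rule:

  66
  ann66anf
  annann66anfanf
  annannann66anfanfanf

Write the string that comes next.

s(k+1) = ann·s(k)·anf, so each term gains ann as a prefix and anf as a suffix.
Applying this once more to annannann66anfanfanf:

annannannann66anfanfanfanf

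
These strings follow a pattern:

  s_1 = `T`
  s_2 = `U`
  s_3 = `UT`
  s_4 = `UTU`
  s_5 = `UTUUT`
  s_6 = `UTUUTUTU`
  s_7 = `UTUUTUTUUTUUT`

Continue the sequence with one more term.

From term 3 onward, concatenate the last term with the second-to-last: U·T = UT, UT·U = UTU, …
Continuing: UTUUTUTUUTUUT · UTUUTUTU gives term 8.

UTUUTUTUUTUUTUTUUTUTU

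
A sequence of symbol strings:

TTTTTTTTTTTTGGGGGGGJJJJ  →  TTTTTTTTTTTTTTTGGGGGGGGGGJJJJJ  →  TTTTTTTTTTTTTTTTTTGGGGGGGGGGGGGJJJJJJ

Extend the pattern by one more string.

The n-th term is 3n+3 T's then 3n-2 G's then n+1 J's, where the shown terms are n = 3, 4, 5.
At n = 6 the blocks have lengths 21, 16, 7.

TTTTTTTTTTTTTTTTTTTTTGGGGGGGGGGGGGGGGJJJJJJJ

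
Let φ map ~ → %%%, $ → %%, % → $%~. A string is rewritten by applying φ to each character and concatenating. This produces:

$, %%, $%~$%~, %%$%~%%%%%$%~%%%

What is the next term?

Replace each of the 16 characters of %%$%~%%%%%$%~%%% in place — $%~ $%~ %% $%~ %%% $%~ $%~ $%~ $%~ $%~ %% $%~ %%% $%~ $%~ $%~ — and concatenate.

$%~$%~%%$%~%%%$%~$%~$%~$%~$%~%%$%~%%%$%~$%~$%~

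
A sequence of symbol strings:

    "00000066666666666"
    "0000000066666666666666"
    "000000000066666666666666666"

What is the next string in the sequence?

Term n consists of 2n 0's, followed by 3n+2 6's, where the shown terms are n = 3, 4, 5.
For the next term, n = 6, so the run lengths are 12, 20.

00000000000066666666666666666666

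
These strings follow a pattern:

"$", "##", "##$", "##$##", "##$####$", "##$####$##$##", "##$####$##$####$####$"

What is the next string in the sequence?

##$####$##$####$####$##$####$##$##

From term 3 onward, concatenate the last term with the second-to-last: ##·$ = ##$, ##$·## = ##$##, …
So term 8 is ##$####$##$####$####$·##$####$##$##.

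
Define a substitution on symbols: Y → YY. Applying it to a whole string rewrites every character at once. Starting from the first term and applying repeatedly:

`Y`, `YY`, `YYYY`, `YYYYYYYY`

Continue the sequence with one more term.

YYYYYYYYYYYYYYYY

Rewriting each symbol of YYYYYYYY: Y→YY, Y→YY, Y→YY, Y→YY, Y→YY, Y→YY, Y→YY, Y→YY, which concatenates to YY YY YY YY YY YY YY YY.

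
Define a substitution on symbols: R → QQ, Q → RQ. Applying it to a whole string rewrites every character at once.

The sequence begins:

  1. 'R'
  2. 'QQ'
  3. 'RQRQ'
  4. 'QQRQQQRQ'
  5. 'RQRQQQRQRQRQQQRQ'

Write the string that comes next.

Applying the rule to each of the 16 symbols of RQRQQQRQRQRQQQRQ gives the pieces QQ RQ QQ RQ RQ RQ QQ RQ QQ RQ QQ RQ RQ RQ QQ RQ, which concatenate to the answer.

QQRQQQRQRQRQQQRQQQRQQQRQRQRQQQRQ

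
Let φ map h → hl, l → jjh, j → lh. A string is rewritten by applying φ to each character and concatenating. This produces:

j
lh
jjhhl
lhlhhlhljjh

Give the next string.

Rewriting each symbol of lhlhhlhljjh: l→jjh, h→hl, l→jjh, h→hl, h→hl, l→jjh, h→hl, l→jjh, j→lh, j→lh, h→hl, which concatenates to jjh hl jjh hl hl jjh hl jjh lh lh hl.

jjhhljjhhlhljjhhljjhlhlhhl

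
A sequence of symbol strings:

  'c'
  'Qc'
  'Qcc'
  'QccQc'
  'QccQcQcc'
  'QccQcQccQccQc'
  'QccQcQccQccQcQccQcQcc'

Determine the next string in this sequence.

From term 3 onward, concatenate the last term with the second-to-last: Qc·c = Qcc, Qcc·Qc = QccQc, …
The next term joins QccQcQccQccQcQccQcQcc and QccQcQccQccQc.

QccQcQccQccQcQccQcQccQccQcQccQccQc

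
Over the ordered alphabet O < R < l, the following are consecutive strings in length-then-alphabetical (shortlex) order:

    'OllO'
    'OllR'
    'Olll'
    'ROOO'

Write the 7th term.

Stepping forward 3 times from ROOO: ROOO → ROOR → ROOl, then the target.

RORO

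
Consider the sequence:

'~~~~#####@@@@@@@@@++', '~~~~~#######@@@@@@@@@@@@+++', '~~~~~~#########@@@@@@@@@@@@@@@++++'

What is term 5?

~~~~~~~~#############@@@@@@@@@@@@@@@@@@@@@++++++

The n-th term is n+1 ~'s then 2n-1 #'s then 3n @'s then n-1 +'s, where the shown terms are n = 3, 4, 5.
Setting n = 7 gives 8, 13, 21, 6 characters in each block.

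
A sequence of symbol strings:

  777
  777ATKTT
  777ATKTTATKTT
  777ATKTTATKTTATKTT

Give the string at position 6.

Every step adds ATKTT to the end: s(k+1) = s(k)·ATKTT.
From 777ATKTTATKTTATKTT, 2 further steps: 777ATKTTATKTTATKTT → 777ATKTTATKTTATKTTATKTT → (answer).

777ATKTTATKTTATKTTATKTTATKTT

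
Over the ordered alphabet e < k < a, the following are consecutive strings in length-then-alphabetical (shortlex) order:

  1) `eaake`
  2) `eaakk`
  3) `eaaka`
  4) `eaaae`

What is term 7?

keeee

Stepping forward 3 times from eaaae: eaaae → eaaak → eaaaa, then the target.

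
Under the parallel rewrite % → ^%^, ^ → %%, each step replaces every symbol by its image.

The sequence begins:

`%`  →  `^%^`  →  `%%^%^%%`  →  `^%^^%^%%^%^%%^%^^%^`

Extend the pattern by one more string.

Rewriting the 19 symbols of ^%^^%^%%^%^%%^%^^%^ one by one yields %% ^%^ %% %% ^%^ %% ^%^ ^%^ %% ^%^ %% ^%^ ^%^ %% ^%^ %% %% ^%^ %%; concatenated:

%%^%^%%%%^%^%%^%^^%^%%^%^%%^%^^%^%%^%^%%%%^%^%%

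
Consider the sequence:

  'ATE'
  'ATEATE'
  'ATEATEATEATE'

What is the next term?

Each string is two copies of the previous one concatenated.
So the next term is two copies of ATEATEATEATE.

ATEATEATEATEATEATEATEATE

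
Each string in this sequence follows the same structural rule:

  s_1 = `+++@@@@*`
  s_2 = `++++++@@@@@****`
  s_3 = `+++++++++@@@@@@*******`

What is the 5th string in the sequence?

Reading off run lengths: + runs 3, 6, 9; @ runs 4, 5, 6; * runs 1, 4, 7 — each is linear in n (n = 1, 2, …).
At n = 5 the blocks have lengths 15, 8, 13.

+++++++++++++++@@@@@@@@*************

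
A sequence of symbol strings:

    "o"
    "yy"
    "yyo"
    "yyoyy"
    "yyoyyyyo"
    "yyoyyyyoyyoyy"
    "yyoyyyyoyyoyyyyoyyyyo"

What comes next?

This is a Fibonacci-style word recurrence s(k) = s(k−1)·s(k−2): e.g. yy·o = yyo.
Continuing: yyoyyyyoyyoyyyyoyyyyo · yyoyyyyoyyoyy gives term 8.

yyoyyyyoyyoyyyyoyyyyoyyoyyyyoyyoyy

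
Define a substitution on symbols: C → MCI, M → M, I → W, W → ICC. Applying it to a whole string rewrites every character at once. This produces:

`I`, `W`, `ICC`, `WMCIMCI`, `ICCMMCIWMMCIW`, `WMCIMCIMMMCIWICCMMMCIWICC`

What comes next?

Replace each of the 25 characters of WMCIMCIMMMCIWICCMMMCIWICC in place — ICC M MCI W M MCI W M M M MCI W ICC W MCI MCI M M M MCI W ICC W MCI MCI — and concatenate.

ICCMMCIWMMCIWMMMMCIWICCWMCIMCIMMMMCIWICCWMCIMCI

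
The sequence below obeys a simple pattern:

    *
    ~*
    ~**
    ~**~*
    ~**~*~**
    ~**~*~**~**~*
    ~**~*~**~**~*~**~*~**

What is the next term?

~**~*~**~**~*~**~*~**~**~*~**~**~*

Each term (from the third on) is the previous term followed by the one before it: term 3 = ~*·* = ~**.
The next term joins ~**~*~**~**~*~**~*~** and ~**~*~**~**~*.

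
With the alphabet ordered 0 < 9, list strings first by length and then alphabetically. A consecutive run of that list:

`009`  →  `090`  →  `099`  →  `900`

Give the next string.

Find the rightmost character of 900 below 9, bump it to the next letter, and reset everything to its right to 0.

909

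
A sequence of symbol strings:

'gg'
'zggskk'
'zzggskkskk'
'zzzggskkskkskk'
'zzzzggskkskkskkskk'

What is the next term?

Every step adds z to the front and skk to the end of the previous string.
So the next term is z·zzzzggskkskkskkskk·skk.

zzzzzggskkskkskkskkskk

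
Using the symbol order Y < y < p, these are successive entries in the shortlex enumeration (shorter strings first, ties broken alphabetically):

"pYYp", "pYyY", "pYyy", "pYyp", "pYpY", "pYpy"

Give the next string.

Find the rightmost character of pYpy below p, bump it to the next letter, and reset everything to its right to Y.

pYpp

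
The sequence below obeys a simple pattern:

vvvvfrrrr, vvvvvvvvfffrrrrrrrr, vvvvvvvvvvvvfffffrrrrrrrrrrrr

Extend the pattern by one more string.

vvvvvvvvvvvvvvvvfffffffrrrrrrrrrrrrrrrr

Reading off run lengths: v runs 4, 8, 12; f runs 1, 3, 5; r runs 4, 8, 12 — each is linear in n (n = 1, 2, …).
For the next term, n = 4, so the run lengths are 16, 7, 16.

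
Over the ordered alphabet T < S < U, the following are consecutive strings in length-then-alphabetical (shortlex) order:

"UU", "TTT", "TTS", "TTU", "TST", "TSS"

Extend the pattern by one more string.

The successor of TSS increments the rightmost position that isn't already U and resets every position after it to T.

TSU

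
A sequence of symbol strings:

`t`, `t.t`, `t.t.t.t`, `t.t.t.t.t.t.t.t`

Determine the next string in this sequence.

s(k+1) = s(k)·.·s(k) — each term doubles the last with '.' between the halves.
Doubling t.t.t.t.t.t.t.t with '.' between the halves:

t.t.t.t.t.t.t.t.t.t.t.t.t.t.t.t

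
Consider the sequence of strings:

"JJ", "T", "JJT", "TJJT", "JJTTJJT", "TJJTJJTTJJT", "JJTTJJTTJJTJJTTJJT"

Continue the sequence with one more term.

Each term (from the third on) is the two preceding terms concatenated in order: term 3 = JJ·T = JJT.
So term 8 is TJJTJJTTJJT·JJTTJJTTJJTJJTTJJT.

TJJTJJTTJJTJJTTJJTTJJTJJTTJJT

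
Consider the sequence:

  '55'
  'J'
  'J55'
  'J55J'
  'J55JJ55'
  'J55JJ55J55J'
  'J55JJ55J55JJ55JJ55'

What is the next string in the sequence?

From term 3 onward, concatenate the last term with the second-to-last: J·55 = J55, J55·J = J55J, …
Continuing: J55JJ55J55JJ55JJ55 · J55JJ55J55J gives term 8.

J55JJ55J55JJ55JJ55J55JJ55J55J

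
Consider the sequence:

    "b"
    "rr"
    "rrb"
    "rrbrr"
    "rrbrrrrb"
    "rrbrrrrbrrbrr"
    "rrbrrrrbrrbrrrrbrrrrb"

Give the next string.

rrbrrrrbrrbrrrrbrrrrbrrbrrrrbrrbrr

From term 3 onward, concatenate the last term with the second-to-last: rr·b = rrb, rrb·rr = rrbrr, …
Continuing: rrbrrrrbrrbrrrrbrrrrb · rrbrrrrbrrbrr gives term 8.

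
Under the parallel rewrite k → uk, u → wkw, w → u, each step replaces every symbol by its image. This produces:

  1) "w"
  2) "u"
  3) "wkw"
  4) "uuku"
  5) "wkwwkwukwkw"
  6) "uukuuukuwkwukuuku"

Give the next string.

Rewriting the 17 symbols of uukuuukuwkwukuuku one by one yields wkw wkw uk wkw wkw wkw uk wkw u uk u wkw uk wkw wkw uk wkw; concatenated:

wkwwkwukwkwwkwwkwukwkwuukuwkwukwkwwkwukwkw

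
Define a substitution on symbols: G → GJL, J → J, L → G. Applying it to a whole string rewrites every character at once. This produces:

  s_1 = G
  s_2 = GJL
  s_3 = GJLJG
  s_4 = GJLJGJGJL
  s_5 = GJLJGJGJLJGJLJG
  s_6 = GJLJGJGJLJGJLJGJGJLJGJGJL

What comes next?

Applying the rule to each of the 25 symbols of GJLJGJGJLJGJLJGJGJLJGJGJL gives the pieces GJL J G J GJL J GJL J G J GJL J G J GJL J GJL J G J GJL J GJL J G, which concatenate to the answer.

GJLJGJGJLJGJLJGJGJLJGJGJLJGJLJGJGJLJGJLJG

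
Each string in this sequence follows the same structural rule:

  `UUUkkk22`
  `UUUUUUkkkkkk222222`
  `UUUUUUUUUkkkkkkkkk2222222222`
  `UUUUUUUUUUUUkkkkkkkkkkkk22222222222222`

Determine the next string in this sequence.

UUUUUUUUUUUUUUUkkkkkkkkkkkkkkk222222222222222222

The n-th term is 3n U's then 3n k's then 4n-2 2's (n = 1, 2, …).
At n = 5 the blocks have lengths 15, 15, 18.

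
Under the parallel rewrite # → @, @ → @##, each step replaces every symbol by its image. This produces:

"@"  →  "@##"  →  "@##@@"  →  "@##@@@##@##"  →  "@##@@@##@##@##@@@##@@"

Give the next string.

@##@@@##@##@##@@@##@@@##@@@##@##@##@@@##@##

Replace each of the 21 characters of @##@@@##@##@##@@@##@@ in place — @## @ @ @## @## @## @ @ @## @ @ @## @ @ @## @## @## @ @ @## @## — and concatenate.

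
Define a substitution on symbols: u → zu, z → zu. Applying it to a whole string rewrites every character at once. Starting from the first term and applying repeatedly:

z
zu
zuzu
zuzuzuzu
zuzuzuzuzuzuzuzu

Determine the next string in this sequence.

Applying the rule to each of the 16 symbols of zuzuzuzuzuzuzuzu gives the pieces zu zu zu zu zu zu zu zu zu zu zu zu zu zu zu zu, which concatenate to the answer.

zuzuzuzuzuzuzuzuzuzuzuzuzuzuzuzu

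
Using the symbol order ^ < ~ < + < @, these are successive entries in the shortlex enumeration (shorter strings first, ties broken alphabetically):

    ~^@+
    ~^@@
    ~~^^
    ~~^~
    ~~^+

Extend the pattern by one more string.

The successor of ~~^+ increments the rightmost position that isn't already @ and resets every position after it to ^.

~~^@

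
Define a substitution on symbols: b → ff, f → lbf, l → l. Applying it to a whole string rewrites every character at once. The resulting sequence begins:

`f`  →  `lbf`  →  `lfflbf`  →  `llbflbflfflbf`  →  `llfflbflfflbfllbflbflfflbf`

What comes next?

Applying the rule to each of the 26 symbols of llfflbflfflbfllbflbflfflbf gives the pieces l l lbf lbf l ff lbf l lbf lbf l ff lbf l l ff lbf l ff lbf l lbf lbf l ff lbf, which concatenate to the answer.

lllbflbflfflbfllbflbflfflbfllfflbflfflbfllbflbflfflbf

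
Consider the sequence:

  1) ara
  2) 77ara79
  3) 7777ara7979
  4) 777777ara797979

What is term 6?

7777777777ara7979797979

Every step adds 77 to the front and 79 to the end of the previous string.
From 777777ara797979, 2 further steps: 777777ara797979 → 77777777ara79797979 → (answer).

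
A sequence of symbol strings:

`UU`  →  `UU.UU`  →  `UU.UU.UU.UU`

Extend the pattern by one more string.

Each string is two copies of the previous one joined by '.'.
Doubling UU.UU.UU.UU with '.' between the halves:

UU.UU.UU.UU.UU.UU.UU.UU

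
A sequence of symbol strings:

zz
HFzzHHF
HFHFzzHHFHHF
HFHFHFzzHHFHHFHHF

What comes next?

HFHFHFHFzzHHFHHFHHFHHF

Every step adds HF to the front and HHF to the end of the previous string.
So the next term is HF·HFHFHFzzHHFHHFHHF·HHF.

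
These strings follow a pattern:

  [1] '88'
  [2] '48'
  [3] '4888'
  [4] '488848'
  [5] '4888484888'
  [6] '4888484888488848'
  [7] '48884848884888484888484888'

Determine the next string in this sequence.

488848488848884848884848884888484888488848

From term 3 onward, concatenate the last term with the second-to-last: 48·88 = 4888, 4888·48 = 488848, …
So term 8 is 48884848884888484888484888·4888484888488848.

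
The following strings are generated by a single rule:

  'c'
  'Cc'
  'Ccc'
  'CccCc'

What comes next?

Each term (from the third on) is the previous term followed by the one before it: term 3 = Cc·c = Ccc.
The next term joins CccCc and Ccc.

CccCcCcc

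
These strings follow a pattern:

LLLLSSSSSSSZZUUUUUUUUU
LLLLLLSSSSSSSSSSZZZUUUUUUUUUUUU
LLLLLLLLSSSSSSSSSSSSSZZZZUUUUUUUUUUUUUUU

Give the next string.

Each string has the form L^{2n-2} S^{3n-2} Z^{n-1} U^{3n}, where the shown terms are n = 3, 4, 5.
At n = 6 the blocks have lengths 10, 16, 5, 18.

LLLLLLLLLLSSSSSSSSSSSSSSSSZZZZZUUUUUUUUUUUUUUUUUU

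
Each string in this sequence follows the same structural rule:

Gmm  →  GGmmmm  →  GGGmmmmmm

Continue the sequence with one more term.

GGGGmmmmmmmm

Each string has the form G^{n} m^{2n} (n = 1, 2, …).
At n = 4 the blocks have lengths 4, 8.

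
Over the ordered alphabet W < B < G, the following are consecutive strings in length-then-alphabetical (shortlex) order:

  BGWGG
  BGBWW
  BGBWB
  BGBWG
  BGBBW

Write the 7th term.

BGBBG

Advancing 2 positions from BGBBW through BGBBW → BGBBB reaches term 7.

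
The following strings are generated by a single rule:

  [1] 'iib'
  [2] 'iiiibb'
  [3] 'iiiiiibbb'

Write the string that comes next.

Term n consists of 2n i's, followed by n b's (n = 1, 2, …).
For the next term, n = 4, so the run lengths are 8, 4.

iiiiiiiibbbb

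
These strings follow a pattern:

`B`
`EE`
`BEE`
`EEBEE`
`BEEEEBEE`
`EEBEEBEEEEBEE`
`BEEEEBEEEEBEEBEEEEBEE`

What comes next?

From term 3 onward, concatenate the second-to-last term with the last: B·EE = BEE, EE·BEE = EEBEE, …
The next term joins EEBEEBEEEEBEE and BEEEEBEEEEBEEBEEEEBEE.

EEBEEBEEEEBEEBEEEEBEEEEBEEBEEEEBEE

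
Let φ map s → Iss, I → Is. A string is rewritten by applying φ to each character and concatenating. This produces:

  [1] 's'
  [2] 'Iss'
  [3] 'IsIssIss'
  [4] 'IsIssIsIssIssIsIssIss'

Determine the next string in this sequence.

φ(IsIssIsIssIssIsIssIss) expands symbol-by-symbol to Is Iss Is Iss Iss Is Iss Is Iss Iss Is Iss Iss Is Iss Is Iss Iss Is Iss Iss; joining the 21 pieces gives the next term.

IsIssIsIssIssIsIssIsIssIssIsIssIssIsIssIsIssIssIsIssIss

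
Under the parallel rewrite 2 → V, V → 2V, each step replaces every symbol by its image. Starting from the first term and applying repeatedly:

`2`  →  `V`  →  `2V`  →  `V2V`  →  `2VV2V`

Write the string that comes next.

Expanding 2VV2V: 2→V, V→2V, V→2V, 2→V, V→2V. Concatenated: V 2V 2V V 2V.

V2V2VV2V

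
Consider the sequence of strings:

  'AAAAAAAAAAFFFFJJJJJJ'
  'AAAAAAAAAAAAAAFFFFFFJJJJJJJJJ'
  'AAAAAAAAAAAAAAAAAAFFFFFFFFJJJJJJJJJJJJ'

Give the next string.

AAAAAAAAAAAAAAAAAAAAAAFFFFFFFFFFJJJJJJJJJJJJJJJ

Term n consists of 4n+2 A's, followed by 2n F's, followed by 3n J's, where the shown terms are n = 2, 3, 4.
Setting n = 5 gives 22, 10, 15 characters in each block.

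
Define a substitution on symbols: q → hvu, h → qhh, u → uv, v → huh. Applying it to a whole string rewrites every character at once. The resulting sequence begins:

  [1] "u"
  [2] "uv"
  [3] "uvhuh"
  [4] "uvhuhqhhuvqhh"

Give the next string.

uvhuhqhhuvqhhhvuqhhqhhuvhuhhvuqhhqhh

φ(uvhuhqhhuvqhh) expands symbol-by-symbol to uv huh qhh uv qhh hvu qhh qhh uv huh hvu qhh qhh; joining the 13 pieces gives the next term.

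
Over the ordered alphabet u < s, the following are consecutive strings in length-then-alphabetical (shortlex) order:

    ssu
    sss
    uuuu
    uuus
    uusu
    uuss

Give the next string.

usuu

The successor of uuss increments the rightmost position that isn't already s and resets every position after it to u.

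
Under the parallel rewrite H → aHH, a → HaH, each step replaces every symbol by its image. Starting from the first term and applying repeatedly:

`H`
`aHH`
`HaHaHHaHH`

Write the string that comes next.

aHHHaHaHHHaHaHHaHHHaHaHHaHH

Rewriting each symbol of HaHaHHaHH: H→aHH, a→HaH, H→aHH, a→HaH, H→aHH, H→aHH, a→HaH, H→aHH, H→aHH, which concatenates to aHH HaH aHH HaH aHH aHH HaH aHH aHH.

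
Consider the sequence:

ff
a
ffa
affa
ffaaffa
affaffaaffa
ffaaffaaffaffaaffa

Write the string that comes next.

This is a Fibonacci-style word recurrence s(k) = s(k−2)·s(k−1): e.g. ff·a = ffa.
The next term joins affaffaaffa and ffaaffaaffaffaaffa.

affaffaaffaffaaffaaffaffaaffa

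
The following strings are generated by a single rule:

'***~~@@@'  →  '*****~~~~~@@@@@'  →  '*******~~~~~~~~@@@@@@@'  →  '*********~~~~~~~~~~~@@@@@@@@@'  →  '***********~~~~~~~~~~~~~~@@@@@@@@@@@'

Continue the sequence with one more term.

*************~~~~~~~~~~~~~~~~~@@@@@@@@@@@@@

Reading off run lengths: * runs 3, 5, 7, 9, 11; ~ runs 2, 5, 8, 11, 14; @ runs 3, 5, 7, 9, 11 — each is linear in n (n = 1, 2, …).
At n = 6 the blocks have lengths 13, 17, 13.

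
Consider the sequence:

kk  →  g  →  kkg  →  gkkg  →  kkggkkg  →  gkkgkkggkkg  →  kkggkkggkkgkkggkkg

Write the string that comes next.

gkkgkkggkkgkkggkkggkkgkkggkkg

This is a Fibonacci-style word recurrence s(k) = s(k−2)·s(k−1): e.g. kk·g = kkg.
So term 8 is gkkgkkggkkg·kkggkkggkkgkkggkkg.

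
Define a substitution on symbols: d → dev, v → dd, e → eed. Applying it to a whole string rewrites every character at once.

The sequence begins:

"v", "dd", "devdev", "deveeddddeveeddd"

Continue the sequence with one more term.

Rewriting the 16 symbols of deveeddddeveeddd one by one yields dev eed dd eed eed dev dev dev dev eed dd eed eed dev dev dev; concatenated:

deveedddeedeeddevdevdevdeveedddeedeeddevdevdev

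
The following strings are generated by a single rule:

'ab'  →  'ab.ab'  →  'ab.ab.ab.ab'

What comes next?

ab.ab.ab.ab.ab.ab.ab.ab

s(k+1) = s(k)·.·s(k) — each term doubles the last with '.' between the halves.
So the next term is two copies of ab.ab.ab.ab with '.' between the halves.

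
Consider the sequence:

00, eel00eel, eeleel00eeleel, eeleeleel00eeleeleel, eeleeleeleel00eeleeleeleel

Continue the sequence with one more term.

s(k+1) = eel·s(k)·eel, so each term gains eel as a prefix and eel as a suffix.
Applying this once more to eeleeleeleel00eeleeleeleel:

eeleeleeleeleel00eeleeleeleeleel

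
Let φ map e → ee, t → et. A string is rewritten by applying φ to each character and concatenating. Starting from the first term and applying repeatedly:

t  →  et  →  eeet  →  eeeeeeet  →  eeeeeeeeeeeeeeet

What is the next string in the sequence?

φ(eeeeeeeeeeeeeeet) expands symbol-by-symbol to ee ee ee ee ee ee ee ee ee ee ee ee ee ee ee et; joining the 16 pieces gives the next term.

eeeeeeeeeeeeeeeeeeeeeeeeeeeeeeet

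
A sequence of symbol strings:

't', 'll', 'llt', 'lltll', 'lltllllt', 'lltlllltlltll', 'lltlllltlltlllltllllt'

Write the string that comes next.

From term 3 onward, concatenate the last term with the second-to-last: ll·t = llt, llt·ll = lltll, …
So term 8 is lltlllltlltlllltllllt·lltlllltlltll.

lltlllltlltlllltlllltlltlllltlltll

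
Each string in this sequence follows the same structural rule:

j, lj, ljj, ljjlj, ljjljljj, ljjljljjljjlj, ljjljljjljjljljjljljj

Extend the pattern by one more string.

From term 3 onward, concatenate the last term with the second-to-last: lj·j = ljj, ljj·lj = ljjlj, …
The next term joins ljjljljjljjljljjljljj and ljjljljjljjlj.

ljjljljjljjljljjljljjljjljljjljjlj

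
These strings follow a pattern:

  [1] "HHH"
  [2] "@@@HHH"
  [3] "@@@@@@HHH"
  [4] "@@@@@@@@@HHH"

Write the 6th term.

Every step adds @@@ at the front: s(k+1) = @@@·s(k).
From @@@@@@@@@HHH, 2 further steps: @@@@@@@@@HHH → @@@@@@@@@@@@HHH → (answer).

@@@@@@@@@@@@@@@HHH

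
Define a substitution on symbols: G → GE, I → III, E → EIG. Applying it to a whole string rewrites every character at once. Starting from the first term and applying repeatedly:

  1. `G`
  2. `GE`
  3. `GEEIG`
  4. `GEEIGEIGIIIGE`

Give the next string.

Applying the rule to each of the 13 symbols of GEEIGEIGIIIGE gives the pieces GE EIG EIG III GE EIG III GE III III III GE EIG, which concatenate to the answer.

GEEIGEIGIIIGEEIGIIIGEIIIIIIIIIGEEIG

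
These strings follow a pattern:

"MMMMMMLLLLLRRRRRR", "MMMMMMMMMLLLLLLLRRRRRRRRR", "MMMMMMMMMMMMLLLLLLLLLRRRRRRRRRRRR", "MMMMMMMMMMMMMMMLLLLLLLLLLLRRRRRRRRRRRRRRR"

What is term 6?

MMMMMMMMMMMMMMMMMMMMMLLLLLLLLLLLLLLLRRRRRRRRRRRRRRRRRRRRR

Term n consists of 3n M's, followed by 2n+1 L's, followed by 3n R's, where the shown terms are n = 2, 3, 4, 5.
For term 6, n = 7, so the run lengths are 21, 15, 21.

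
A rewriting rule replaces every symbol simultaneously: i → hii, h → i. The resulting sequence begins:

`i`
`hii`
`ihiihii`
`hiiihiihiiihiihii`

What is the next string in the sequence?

Replace each of the 17 characters of hiiihiihiiihiihii in place — i hii hii hii i hii hii i hii hii hii i hii hii i hii hii — and concatenate.

ihiihiihiiihiihiiihiihiihiiihiihiiihiihii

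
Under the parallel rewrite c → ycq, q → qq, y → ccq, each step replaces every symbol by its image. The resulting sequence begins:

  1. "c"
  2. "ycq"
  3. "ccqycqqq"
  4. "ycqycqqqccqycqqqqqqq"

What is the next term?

φ(ycqycqqqccqycqqqqqqq) expands symbol-by-symbol to ccq ycq qq ccq ycq qq qq qq ycq ycq qq ccq ycq qq qq qq qq qq qq qq; joining the 20 pieces gives the next term.

ccqycqqqccqycqqqqqqqycqycqqqccqycqqqqqqqqqqqqqqq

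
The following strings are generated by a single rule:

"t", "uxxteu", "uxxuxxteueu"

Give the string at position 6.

Each term wraps the previous one in uxx on the left and eu on the right.
From uxxuxxteueu, 3 further steps: uxxuxxteueu → uxxuxxuxxteueueu → uxxuxxuxxuxxteueueueu → (answer).

uxxuxxuxxuxxuxxteueueueueu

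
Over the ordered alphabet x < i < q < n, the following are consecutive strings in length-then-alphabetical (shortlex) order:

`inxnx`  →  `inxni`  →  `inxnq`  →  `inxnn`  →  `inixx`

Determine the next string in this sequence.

Treat inixx as a base-4 numeral over the given alphabet and add one, carrying through any trailing n's.

inixi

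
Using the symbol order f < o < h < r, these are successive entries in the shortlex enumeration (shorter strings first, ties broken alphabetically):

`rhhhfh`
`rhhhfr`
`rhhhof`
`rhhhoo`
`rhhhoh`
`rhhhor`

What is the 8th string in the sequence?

Continuing the enumeration 2 steps past rhhhor: rhhhor → rhhhhf → (answer).

rhhhho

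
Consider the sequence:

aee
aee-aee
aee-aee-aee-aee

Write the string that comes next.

aee-aee-aee-aee-aee-aee-aee-aee

Each string is two copies of the previous one joined by '-'.
One more doubling of aee-aee-aee-aee gives the answer.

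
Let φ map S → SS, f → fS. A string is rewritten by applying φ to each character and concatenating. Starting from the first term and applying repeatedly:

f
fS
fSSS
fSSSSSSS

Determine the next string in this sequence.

fSSSSSSSSSSSSSSS

Expanding fSSSSSSS: f→fS, S→SS, S→SS, S→SS, S→SS, S→SS, S→SS, S→SS. Concatenated: fS SS SS SS SS SS SS SS.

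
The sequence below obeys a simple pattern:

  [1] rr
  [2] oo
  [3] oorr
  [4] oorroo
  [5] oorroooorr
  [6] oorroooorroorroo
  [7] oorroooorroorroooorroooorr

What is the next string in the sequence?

oorroooorroorroooorroooorroorroooorroorroo

This is a Fibonacci-style word recurrence s(k) = s(k−1)·s(k−2): e.g. oo·rr = oorr.
The next term joins oorroooorroorroooorroooorr and oorroooorroorroo.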